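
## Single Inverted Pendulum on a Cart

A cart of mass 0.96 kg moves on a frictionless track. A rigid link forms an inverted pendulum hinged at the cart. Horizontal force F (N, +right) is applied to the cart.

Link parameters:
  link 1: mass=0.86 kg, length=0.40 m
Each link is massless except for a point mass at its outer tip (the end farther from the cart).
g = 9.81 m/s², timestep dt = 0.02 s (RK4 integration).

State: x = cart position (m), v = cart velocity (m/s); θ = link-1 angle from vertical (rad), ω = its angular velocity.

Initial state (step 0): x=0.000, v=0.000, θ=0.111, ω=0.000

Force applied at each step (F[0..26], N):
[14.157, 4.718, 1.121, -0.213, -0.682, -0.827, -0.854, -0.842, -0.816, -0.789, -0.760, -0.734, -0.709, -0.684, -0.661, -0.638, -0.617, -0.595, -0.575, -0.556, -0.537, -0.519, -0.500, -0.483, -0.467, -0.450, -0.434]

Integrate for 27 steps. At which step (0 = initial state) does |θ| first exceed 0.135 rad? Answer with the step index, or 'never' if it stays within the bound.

Answer: never

Derivation:
apply F[0]=+14.157 → step 1: x=0.003, v=0.273, θ=0.105, ω=-0.626
apply F[1]=+4.718 → step 2: x=0.009, v=0.354, θ=0.091, ω=-0.779
apply F[2]=+1.121 → step 3: x=0.016, v=0.363, θ=0.075, ω=-0.761
apply F[3]=-0.213 → step 4: x=0.023, v=0.347, θ=0.061, ω=-0.687
apply F[4]=-0.682 → step 5: x=0.030, v=0.324, θ=0.048, ω=-0.602
apply F[5]=-0.827 → step 6: x=0.036, v=0.299, θ=0.037, ω=-0.520
apply F[6]=-0.854 → step 7: x=0.042, v=0.276, θ=0.027, ω=-0.446
apply F[7]=-0.842 → step 8: x=0.047, v=0.254, θ=0.019, ω=-0.381
apply F[8]=-0.816 → step 9: x=0.052, v=0.235, θ=0.012, ω=-0.324
apply F[9]=-0.789 → step 10: x=0.057, v=0.217, θ=0.006, ω=-0.275
apply F[10]=-0.760 → step 11: x=0.061, v=0.200, θ=0.001, ω=-0.232
apply F[11]=-0.734 → step 12: x=0.065, v=0.185, θ=-0.003, ω=-0.195
apply F[12]=-0.709 → step 13: x=0.068, v=0.171, θ=-0.007, ω=-0.163
apply F[13]=-0.684 → step 14: x=0.071, v=0.158, θ=-0.010, ω=-0.136
apply F[14]=-0.661 → step 15: x=0.075, v=0.147, θ=-0.012, ω=-0.112
apply F[15]=-0.638 → step 16: x=0.077, v=0.136, θ=-0.015, ω=-0.091
apply F[16]=-0.617 → step 17: x=0.080, v=0.126, θ=-0.016, ω=-0.073
apply F[17]=-0.595 → step 18: x=0.082, v=0.116, θ=-0.017, ω=-0.058
apply F[18]=-0.575 → step 19: x=0.085, v=0.107, θ=-0.018, ω=-0.045
apply F[19]=-0.556 → step 20: x=0.087, v=0.099, θ=-0.019, ω=-0.034
apply F[20]=-0.537 → step 21: x=0.089, v=0.091, θ=-0.020, ω=-0.024
apply F[21]=-0.519 → step 22: x=0.090, v=0.084, θ=-0.020, ω=-0.015
apply F[22]=-0.500 → step 23: x=0.092, v=0.077, θ=-0.020, ω=-0.008
apply F[23]=-0.483 → step 24: x=0.093, v=0.071, θ=-0.021, ω=-0.002
apply F[24]=-0.467 → step 25: x=0.095, v=0.065, θ=-0.021, ω=0.003
apply F[25]=-0.450 → step 26: x=0.096, v=0.059, θ=-0.020, ω=0.007
apply F[26]=-0.434 → step 27: x=0.097, v=0.053, θ=-0.020, ω=0.011
max |θ| = 0.111 ≤ 0.135 over all 28 states.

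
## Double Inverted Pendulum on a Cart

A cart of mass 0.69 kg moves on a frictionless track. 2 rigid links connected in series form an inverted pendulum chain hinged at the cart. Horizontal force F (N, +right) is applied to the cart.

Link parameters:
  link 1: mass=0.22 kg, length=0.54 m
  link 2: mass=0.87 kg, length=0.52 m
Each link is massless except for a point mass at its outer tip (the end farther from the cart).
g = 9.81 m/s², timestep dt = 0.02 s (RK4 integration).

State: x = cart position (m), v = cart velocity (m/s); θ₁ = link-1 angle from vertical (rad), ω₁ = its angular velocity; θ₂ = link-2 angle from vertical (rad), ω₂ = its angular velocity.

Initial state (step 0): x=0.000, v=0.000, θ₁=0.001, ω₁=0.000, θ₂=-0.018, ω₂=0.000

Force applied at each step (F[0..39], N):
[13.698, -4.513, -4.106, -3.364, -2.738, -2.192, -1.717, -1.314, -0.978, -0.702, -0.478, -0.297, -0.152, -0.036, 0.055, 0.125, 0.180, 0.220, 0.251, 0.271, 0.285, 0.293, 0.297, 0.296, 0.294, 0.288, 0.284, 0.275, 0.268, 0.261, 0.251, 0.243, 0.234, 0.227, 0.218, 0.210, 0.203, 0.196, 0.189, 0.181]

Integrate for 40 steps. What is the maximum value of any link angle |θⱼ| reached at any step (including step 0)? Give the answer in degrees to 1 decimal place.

Answer: 1.8°

Derivation:
apply F[0]=+13.698 → step 1: x=0.004, v=0.397, θ₁=-0.006, ω₁=-0.713, θ₂=-0.018, ω₂=-0.031
apply F[1]=-4.513 → step 2: x=0.011, v=0.270, θ₁=-0.018, ω₁=-0.473, θ₂=-0.019, ω₂=-0.043
apply F[2]=-4.106 → step 3: x=0.015, v=0.158, θ₁=-0.025, ω₁=-0.277, θ₂=-0.020, ω₂=-0.038
apply F[3]=-3.364 → step 4: x=0.017, v=0.069, θ₁=-0.029, ω₁=-0.133, θ₂=-0.021, ω₂=-0.024
apply F[4]=-2.738 → step 5: x=0.018, v=-0.000, θ₁=-0.031, ω₁=-0.029, θ₂=-0.021, ω₂=-0.006
apply F[5]=-2.192 → step 6: x=0.017, v=-0.054, θ₁=-0.031, ω₁=0.044, θ₂=-0.021, ω₂=0.014
apply F[6]=-1.717 → step 7: x=0.016, v=-0.095, θ₁=-0.030, ω₁=0.094, θ₂=-0.020, ω₂=0.032
apply F[7]=-1.314 → step 8: x=0.014, v=-0.124, θ₁=-0.027, ω₁=0.125, θ₂=-0.020, ω₂=0.048
apply F[8]=-0.978 → step 9: x=0.011, v=-0.144, θ₁=-0.025, ω₁=0.143, θ₂=-0.018, ω₂=0.062
apply F[9]=-0.702 → step 10: x=0.008, v=-0.157, θ₁=-0.022, ω₁=0.151, θ₂=-0.017, ω₂=0.072
apply F[10]=-0.478 → step 11: x=0.005, v=-0.165, θ₁=-0.019, ω₁=0.152, θ₂=-0.016, ω₂=0.079
apply F[11]=-0.297 → step 12: x=0.001, v=-0.168, θ₁=-0.016, ω₁=0.148, θ₂=-0.014, ω₂=0.084
apply F[12]=-0.152 → step 13: x=-0.002, v=-0.168, θ₁=-0.013, ω₁=0.141, θ₂=-0.012, ω₂=0.086
apply F[13]=-0.036 → step 14: x=-0.005, v=-0.165, θ₁=-0.010, ω₁=0.132, θ₂=-0.010, ω₂=0.087
apply F[14]=+0.055 → step 15: x=-0.009, v=-0.161, θ₁=-0.008, ω₁=0.121, θ₂=-0.009, ω₂=0.086
apply F[15]=+0.125 → step 16: x=-0.012, v=-0.155, θ₁=-0.005, ω₁=0.110, θ₂=-0.007, ω₂=0.083
apply F[16]=+0.180 → step 17: x=-0.015, v=-0.149, θ₁=-0.003, ω₁=0.099, θ₂=-0.005, ω₂=0.079
apply F[17]=+0.220 → step 18: x=-0.018, v=-0.142, θ₁=-0.001, ω₁=0.089, θ₂=-0.004, ω₂=0.075
apply F[18]=+0.251 → step 19: x=-0.020, v=-0.134, θ₁=0.000, ω₁=0.079, θ₂=-0.002, ω₂=0.070
apply F[19]=+0.271 → step 20: x=-0.023, v=-0.127, θ₁=0.002, ω₁=0.069, θ₂=-0.001, ω₂=0.065
apply F[20]=+0.285 → step 21: x=-0.025, v=-0.119, θ₁=0.003, ω₁=0.060, θ₂=0.000, ω₂=0.060
apply F[21]=+0.293 → step 22: x=-0.028, v=-0.112, θ₁=0.004, ω₁=0.052, θ₂=0.001, ω₂=0.054
apply F[22]=+0.297 → step 23: x=-0.030, v=-0.105, θ₁=0.005, ω₁=0.044, θ₂=0.002, ω₂=0.049
apply F[23]=+0.296 → step 24: x=-0.032, v=-0.098, θ₁=0.006, ω₁=0.038, θ₂=0.003, ω₂=0.044
apply F[24]=+0.294 → step 25: x=-0.034, v=-0.091, θ₁=0.007, ω₁=0.032, θ₂=0.004, ω₂=0.039
apply F[25]=+0.288 → step 26: x=-0.036, v=-0.085, θ₁=0.007, ω₁=0.026, θ₂=0.005, ω₂=0.034
apply F[26]=+0.284 → step 27: x=-0.037, v=-0.079, θ₁=0.008, ω₁=0.021, θ₂=0.005, ω₂=0.030
apply F[27]=+0.275 → step 28: x=-0.039, v=-0.074, θ₁=0.008, ω₁=0.017, θ₂=0.006, ω₂=0.026
apply F[28]=+0.268 → step 29: x=-0.040, v=-0.069, θ₁=0.008, ω₁=0.014, θ₂=0.006, ω₂=0.022
apply F[29]=+0.261 → step 30: x=-0.042, v=-0.064, θ₁=0.009, ω₁=0.010, θ₂=0.007, ω₂=0.018
apply F[30]=+0.251 → step 31: x=-0.043, v=-0.059, θ₁=0.009, ω₁=0.007, θ₂=0.007, ω₂=0.015
apply F[31]=+0.243 → step 32: x=-0.044, v=-0.055, θ₁=0.009, ω₁=0.005, θ₂=0.007, ω₂=0.012
apply F[32]=+0.234 → step 33: x=-0.045, v=-0.051, θ₁=0.009, ω₁=0.003, θ₂=0.008, ω₂=0.010
apply F[33]=+0.227 → step 34: x=-0.046, v=-0.047, θ₁=0.009, ω₁=0.001, θ₂=0.008, ω₂=0.007
apply F[34]=+0.218 → step 35: x=-0.047, v=-0.043, θ₁=0.009, ω₁=-0.001, θ₂=0.008, ω₂=0.005
apply F[35]=+0.210 → step 36: x=-0.048, v=-0.040, θ₁=0.009, ω₁=-0.002, θ₂=0.008, ω₂=0.003
apply F[36]=+0.203 → step 37: x=-0.048, v=-0.037, θ₁=0.009, ω₁=-0.003, θ₂=0.008, ω₂=0.002
apply F[37]=+0.196 → step 38: x=-0.049, v=-0.034, θ₁=0.009, ω₁=-0.005, θ₂=0.008, ω₂=0.000
apply F[38]=+0.189 → step 39: x=-0.050, v=-0.031, θ₁=0.009, ω₁=-0.005, θ₂=0.008, ω₂=-0.001
apply F[39]=+0.181 → step 40: x=-0.050, v=-0.029, θ₁=0.009, ω₁=-0.006, θ₂=0.008, ω₂=-0.002
Max |angle| over trajectory = 0.031 rad = 1.8°.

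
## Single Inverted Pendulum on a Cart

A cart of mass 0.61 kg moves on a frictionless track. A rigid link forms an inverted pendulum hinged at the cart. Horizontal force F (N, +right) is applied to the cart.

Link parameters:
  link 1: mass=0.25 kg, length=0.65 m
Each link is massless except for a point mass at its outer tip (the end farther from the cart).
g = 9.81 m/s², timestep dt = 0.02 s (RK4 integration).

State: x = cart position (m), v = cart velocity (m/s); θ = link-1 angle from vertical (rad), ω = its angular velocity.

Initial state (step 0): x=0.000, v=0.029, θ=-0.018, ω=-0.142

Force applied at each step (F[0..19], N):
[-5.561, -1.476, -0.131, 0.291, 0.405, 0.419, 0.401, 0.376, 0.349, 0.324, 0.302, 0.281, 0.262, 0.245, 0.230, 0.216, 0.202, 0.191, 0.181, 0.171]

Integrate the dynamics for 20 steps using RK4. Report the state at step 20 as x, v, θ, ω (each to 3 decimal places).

Answer: x=-0.047, v=-0.052, θ=0.013, ω=0.001

Derivation:
apply F[0]=-5.561 → step 1: x=-0.001, v=-0.152, θ=-0.018, ω=0.131
apply F[1]=-1.476 → step 2: x=-0.005, v=-0.199, θ=-0.015, ω=0.198
apply F[2]=-0.131 → step 3: x=-0.009, v=-0.202, θ=-0.011, ω=0.199
apply F[3]=+0.291 → step 4: x=-0.013, v=-0.192, θ=-0.007, ω=0.181
apply F[4]=+0.405 → step 5: x=-0.016, v=-0.178, θ=-0.004, ω=0.158
apply F[5]=+0.419 → step 6: x=-0.020, v=-0.164, θ=-0.001, ω=0.136
apply F[6]=+0.401 → step 7: x=-0.023, v=-0.151, θ=0.002, ω=0.116
apply F[7]=+0.376 → step 8: x=-0.026, v=-0.139, θ=0.004, ω=0.098
apply F[8]=+0.349 → step 9: x=-0.029, v=-0.128, θ=0.006, ω=0.083
apply F[9]=+0.324 → step 10: x=-0.031, v=-0.118, θ=0.007, ω=0.069
apply F[10]=+0.302 → step 11: x=-0.033, v=-0.109, θ=0.008, ω=0.057
apply F[11]=+0.281 → step 12: x=-0.035, v=-0.100, θ=0.010, ω=0.047
apply F[12]=+0.262 → step 13: x=-0.037, v=-0.092, θ=0.010, ω=0.038
apply F[13]=+0.245 → step 14: x=-0.039, v=-0.085, θ=0.011, ω=0.030
apply F[14]=+0.230 → step 15: x=-0.041, v=-0.079, θ=0.012, ω=0.023
apply F[15]=+0.216 → step 16: x=-0.042, v=-0.072, θ=0.012, ω=0.017
apply F[16]=+0.202 → step 17: x=-0.044, v=-0.067, θ=0.012, ω=0.012
apply F[17]=+0.191 → step 18: x=-0.045, v=-0.061, θ=0.012, ω=0.008
apply F[18]=+0.181 → step 19: x=-0.046, v=-0.057, θ=0.013, ω=0.004
apply F[19]=+0.171 → step 20: x=-0.047, v=-0.052, θ=0.013, ω=0.001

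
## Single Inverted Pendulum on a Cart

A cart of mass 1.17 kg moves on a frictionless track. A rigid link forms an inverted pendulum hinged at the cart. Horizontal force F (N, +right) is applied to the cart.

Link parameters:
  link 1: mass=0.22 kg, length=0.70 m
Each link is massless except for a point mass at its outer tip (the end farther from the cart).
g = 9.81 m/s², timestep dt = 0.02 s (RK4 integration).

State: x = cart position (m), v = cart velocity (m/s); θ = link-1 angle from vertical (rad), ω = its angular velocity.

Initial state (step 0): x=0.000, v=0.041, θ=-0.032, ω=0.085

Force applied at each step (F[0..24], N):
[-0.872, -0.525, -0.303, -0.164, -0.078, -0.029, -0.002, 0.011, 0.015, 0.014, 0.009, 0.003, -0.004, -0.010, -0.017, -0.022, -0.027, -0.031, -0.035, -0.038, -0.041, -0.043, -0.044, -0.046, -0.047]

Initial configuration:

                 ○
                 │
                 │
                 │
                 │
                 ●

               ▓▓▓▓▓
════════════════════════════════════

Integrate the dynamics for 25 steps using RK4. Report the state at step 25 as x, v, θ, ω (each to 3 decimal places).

Answer: x=0.009, v=0.015, θ=-0.007, ω=0.015

Derivation:
apply F[0]=-0.872 → step 1: x=0.001, v=0.027, θ=-0.030, ω=0.096
apply F[1]=-0.525 → step 2: x=0.001, v=0.019, θ=-0.028, ω=0.099
apply F[2]=-0.303 → step 3: x=0.001, v=0.015, θ=-0.026, ω=0.097
apply F[3]=-0.164 → step 4: x=0.002, v=0.013, θ=-0.024, ω=0.093
apply F[4]=-0.078 → step 5: x=0.002, v=0.013, θ=-0.023, ω=0.087
apply F[5]=-0.029 → step 6: x=0.002, v=0.013, θ=-0.021, ω=0.080
apply F[6]=-0.002 → step 7: x=0.003, v=0.014, θ=-0.019, ω=0.074
apply F[7]=+0.011 → step 8: x=0.003, v=0.015, θ=-0.018, ω=0.067
apply F[8]=+0.015 → step 9: x=0.003, v=0.016, θ=-0.017, ω=0.061
apply F[9]=+0.014 → step 10: x=0.003, v=0.016, θ=-0.016, ω=0.056
apply F[10]=+0.009 → step 11: x=0.004, v=0.017, θ=-0.014, ω=0.050
apply F[11]=+0.003 → step 12: x=0.004, v=0.018, θ=-0.013, ω=0.046
apply F[12]=-0.004 → step 13: x=0.005, v=0.018, θ=-0.013, ω=0.041
apply F[13]=-0.010 → step 14: x=0.005, v=0.018, θ=-0.012, ω=0.038
apply F[14]=-0.017 → step 15: x=0.005, v=0.019, θ=-0.011, ω=0.034
apply F[15]=-0.022 → step 16: x=0.006, v=0.019, θ=-0.010, ω=0.031
apply F[16]=-0.027 → step 17: x=0.006, v=0.018, θ=-0.010, ω=0.028
apply F[17]=-0.031 → step 18: x=0.006, v=0.018, θ=-0.009, ω=0.026
apply F[18]=-0.035 → step 19: x=0.007, v=0.018, θ=-0.009, ω=0.024
apply F[19]=-0.038 → step 20: x=0.007, v=0.018, θ=-0.008, ω=0.022
apply F[20]=-0.041 → step 21: x=0.007, v=0.017, θ=-0.008, ω=0.020
apply F[21]=-0.043 → step 22: x=0.008, v=0.017, θ=-0.008, ω=0.019
apply F[22]=-0.044 → step 23: x=0.008, v=0.016, θ=-0.007, ω=0.017
apply F[23]=-0.046 → step 24: x=0.008, v=0.016, θ=-0.007, ω=0.016
apply F[24]=-0.047 → step 25: x=0.009, v=0.015, θ=-0.007, ω=0.015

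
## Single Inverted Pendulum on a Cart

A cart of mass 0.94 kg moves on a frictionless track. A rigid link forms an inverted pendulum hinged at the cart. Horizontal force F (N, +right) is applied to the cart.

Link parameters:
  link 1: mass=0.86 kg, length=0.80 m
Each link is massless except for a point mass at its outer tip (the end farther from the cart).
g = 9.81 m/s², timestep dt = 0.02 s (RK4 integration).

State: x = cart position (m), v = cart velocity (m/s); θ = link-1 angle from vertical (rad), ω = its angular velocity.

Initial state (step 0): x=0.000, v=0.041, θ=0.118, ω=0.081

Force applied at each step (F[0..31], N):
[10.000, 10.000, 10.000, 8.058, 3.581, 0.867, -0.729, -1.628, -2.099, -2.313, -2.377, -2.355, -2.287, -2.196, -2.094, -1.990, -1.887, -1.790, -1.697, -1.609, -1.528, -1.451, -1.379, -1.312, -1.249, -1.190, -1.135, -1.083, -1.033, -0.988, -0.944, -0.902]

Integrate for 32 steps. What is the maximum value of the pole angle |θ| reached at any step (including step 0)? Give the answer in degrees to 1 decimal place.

apply F[0]=+10.000 → step 1: x=0.003, v=0.230, θ=0.118, ω=-0.125
apply F[1]=+10.000 → step 2: x=0.009, v=0.420, θ=0.113, ω=-0.333
apply F[2]=+10.000 → step 3: x=0.020, v=0.612, θ=0.104, ω=-0.544
apply F[3]=+8.058 → step 4: x=0.033, v=0.765, θ=0.092, ω=-0.711
apply F[4]=+3.581 → step 5: x=0.049, v=0.826, θ=0.077, ω=-0.766
apply F[5]=+0.867 → step 6: x=0.066, v=0.833, θ=0.062, ω=-0.758
apply F[6]=-0.729 → step 7: x=0.082, v=0.808, θ=0.047, ω=-0.713
apply F[7]=-1.628 → step 8: x=0.098, v=0.767, θ=0.033, ω=-0.652
apply F[8]=-2.099 → step 9: x=0.113, v=0.718, θ=0.021, ω=-0.584
apply F[9]=-2.313 → step 10: x=0.127, v=0.666, θ=0.010, ω=-0.515
apply F[10]=-2.377 → step 11: x=0.139, v=0.614, θ=0.000, ω=-0.449
apply F[11]=-2.355 → step 12: x=0.151, v=0.565, θ=-0.008, ω=-0.388
apply F[12]=-2.287 → step 13: x=0.162, v=0.518, θ=-0.015, ω=-0.333
apply F[13]=-2.196 → step 14: x=0.172, v=0.475, θ=-0.021, ω=-0.283
apply F[14]=-2.094 → step 15: x=0.181, v=0.434, θ=-0.027, ω=-0.239
apply F[15]=-1.990 → step 16: x=0.189, v=0.397, θ=-0.031, ω=-0.200
apply F[16]=-1.887 → step 17: x=0.197, v=0.363, θ=-0.035, ω=-0.165
apply F[17]=-1.790 → step 18: x=0.204, v=0.331, θ=-0.038, ω=-0.134
apply F[18]=-1.697 → step 19: x=0.210, v=0.302, θ=-0.040, ω=-0.107
apply F[19]=-1.609 → step 20: x=0.216, v=0.276, θ=-0.042, ω=-0.084
apply F[20]=-1.528 → step 21: x=0.221, v=0.251, θ=-0.043, ω=-0.063
apply F[21]=-1.451 → step 22: x=0.226, v=0.228, θ=-0.044, ω=-0.045
apply F[22]=-1.379 → step 23: x=0.230, v=0.206, θ=-0.045, ω=-0.030
apply F[23]=-1.312 → step 24: x=0.234, v=0.187, θ=-0.046, ω=-0.016
apply F[24]=-1.249 → step 25: x=0.238, v=0.168, θ=-0.046, ω=-0.005
apply F[25]=-1.190 → step 26: x=0.241, v=0.151, θ=-0.046, ω=0.005
apply F[26]=-1.135 → step 27: x=0.244, v=0.135, θ=-0.046, ω=0.014
apply F[27]=-1.083 → step 28: x=0.247, v=0.121, θ=-0.045, ω=0.021
apply F[28]=-1.033 → step 29: x=0.249, v=0.107, θ=-0.045, ω=0.028
apply F[29]=-0.988 → step 30: x=0.251, v=0.094, θ=-0.044, ω=0.033
apply F[30]=-0.944 → step 31: x=0.253, v=0.081, θ=-0.044, ω=0.037
apply F[31]=-0.902 → step 32: x=0.254, v=0.070, θ=-0.043, ω=0.041
Max |angle| over trajectory = 0.118 rad = 6.8°.

Answer: 6.8°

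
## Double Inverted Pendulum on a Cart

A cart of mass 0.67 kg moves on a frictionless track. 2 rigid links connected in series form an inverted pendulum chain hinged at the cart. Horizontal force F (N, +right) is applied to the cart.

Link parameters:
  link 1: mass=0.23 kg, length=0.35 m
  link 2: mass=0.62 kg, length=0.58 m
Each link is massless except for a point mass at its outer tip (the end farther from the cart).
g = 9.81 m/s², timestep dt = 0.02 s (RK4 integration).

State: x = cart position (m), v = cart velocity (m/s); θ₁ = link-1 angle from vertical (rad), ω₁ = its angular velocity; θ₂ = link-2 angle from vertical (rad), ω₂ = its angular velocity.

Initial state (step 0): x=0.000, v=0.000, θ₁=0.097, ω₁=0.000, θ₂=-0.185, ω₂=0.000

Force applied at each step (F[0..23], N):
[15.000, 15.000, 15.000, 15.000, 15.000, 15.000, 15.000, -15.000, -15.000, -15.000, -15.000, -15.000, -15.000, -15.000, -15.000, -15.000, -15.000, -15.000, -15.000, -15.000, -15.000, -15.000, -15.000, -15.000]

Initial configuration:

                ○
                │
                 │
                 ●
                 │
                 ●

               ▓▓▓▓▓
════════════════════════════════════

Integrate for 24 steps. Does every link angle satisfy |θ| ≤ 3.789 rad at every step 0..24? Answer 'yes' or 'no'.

Answer: yes

Derivation:
apply F[0]=+15.000 → step 1: x=0.004, v=0.425, θ₁=0.089, ω₁=-0.758, θ₂=-0.188, ω₂=-0.342
apply F[1]=+15.000 → step 2: x=0.017, v=0.854, θ₁=0.066, ω₁=-1.575, θ₂=-0.198, ω₂=-0.654
apply F[2]=+15.000 → step 3: x=0.038, v=1.292, θ₁=0.026, ω₁=-2.511, θ₂=-0.214, ω₂=-0.903
apply F[3]=+15.000 → step 4: x=0.069, v=1.740, θ₁=-0.035, ω₁=-3.619, θ₂=-0.234, ω₂=-1.054
apply F[4]=+15.000 → step 5: x=0.108, v=2.189, θ₁=-0.120, ω₁=-4.913, θ₂=-0.255, ω₂=-1.081
apply F[5]=+15.000 → step 6: x=0.156, v=2.611, θ₁=-0.232, ω₁=-6.267, θ₂=-0.277, ω₂=-1.026
apply F[6]=+15.000 → step 7: x=0.212, v=2.963, θ₁=-0.369, ω₁=-7.360, θ₂=-0.297, ω₂=-1.053
apply F[7]=-15.000 → step 8: x=0.267, v=2.527, θ₁=-0.507, ω₁=-6.492, θ₂=-0.318, ω₂=-1.031
apply F[8]=-15.000 → step 9: x=0.313, v=2.136, θ₁=-0.632, ω₁=-6.001, θ₂=-0.338, ω₂=-0.902
apply F[9]=-15.000 → step 10: x=0.352, v=1.772, θ₁=-0.749, ω₁=-5.805, θ₂=-0.354, ω₂=-0.679
apply F[10]=-15.000 → step 11: x=0.384, v=1.418, θ₁=-0.865, ω₁=-5.813, θ₂=-0.364, ω₂=-0.398
apply F[11]=-15.000 → step 12: x=0.409, v=1.062, θ₁=-0.983, ω₁=-5.961, θ₂=-0.369, ω₂=-0.092
apply F[12]=-15.000 → step 13: x=0.427, v=0.698, θ₁=-1.104, ω₁=-6.204, θ₂=-0.368, ω₂=0.209
apply F[13]=-15.000 → step 14: x=0.437, v=0.319, θ₁=-1.231, ω₁=-6.521, θ₂=-0.361, ω₂=0.480
apply F[14]=-15.000 → step 15: x=0.439, v=-0.077, θ₁=-1.365, ω₁=-6.905, θ₂=-0.349, ω₂=0.698
apply F[15]=-15.000 → step 16: x=0.434, v=-0.493, θ₁=-1.508, ω₁=-7.369, θ₂=-0.334, ω₂=0.842
apply F[16]=-15.000 → step 17: x=0.420, v=-0.931, θ₁=-1.661, ω₁=-7.946, θ₂=-0.316, ω₂=0.885
apply F[17]=-15.000 → step 18: x=0.396, v=-1.398, θ₁=-1.827, ω₁=-8.697, θ₂=-0.299, ω₂=0.786
apply F[18]=-15.000 → step 19: x=0.363, v=-1.905, θ₁=-2.011, ω₁=-9.731, θ₂=-0.286, ω₂=0.472
apply F[19]=-15.000 → step 20: x=0.320, v=-2.471, θ₁=-2.219, ω₁=-11.260, θ₂=-0.283, ω₂=-0.199
apply F[20]=-15.000 → step 21: x=0.264, v=-3.132, θ₁=-2.467, ω₁=-13.728, θ₂=-0.298, ω₂=-1.538
apply F[21]=-15.000 → step 22: x=0.193, v=-3.939, θ₁=-2.781, ω₁=-18.114, θ₂=-0.353, ω₂=-4.312
apply F[22]=-15.000 → step 23: x=0.106, v=-4.642, θ₁=-3.213, ω₁=-25.362, θ₂=-0.491, ω₂=-9.990
apply F[23]=-15.000 → step 24: x=0.019, v=-3.799, θ₁=-3.762, ω₁=-28.007, θ₂=-0.751, ω₂=-15.223
Max |angle| over trajectory = 3.762 rad; bound = 3.789 → within bound.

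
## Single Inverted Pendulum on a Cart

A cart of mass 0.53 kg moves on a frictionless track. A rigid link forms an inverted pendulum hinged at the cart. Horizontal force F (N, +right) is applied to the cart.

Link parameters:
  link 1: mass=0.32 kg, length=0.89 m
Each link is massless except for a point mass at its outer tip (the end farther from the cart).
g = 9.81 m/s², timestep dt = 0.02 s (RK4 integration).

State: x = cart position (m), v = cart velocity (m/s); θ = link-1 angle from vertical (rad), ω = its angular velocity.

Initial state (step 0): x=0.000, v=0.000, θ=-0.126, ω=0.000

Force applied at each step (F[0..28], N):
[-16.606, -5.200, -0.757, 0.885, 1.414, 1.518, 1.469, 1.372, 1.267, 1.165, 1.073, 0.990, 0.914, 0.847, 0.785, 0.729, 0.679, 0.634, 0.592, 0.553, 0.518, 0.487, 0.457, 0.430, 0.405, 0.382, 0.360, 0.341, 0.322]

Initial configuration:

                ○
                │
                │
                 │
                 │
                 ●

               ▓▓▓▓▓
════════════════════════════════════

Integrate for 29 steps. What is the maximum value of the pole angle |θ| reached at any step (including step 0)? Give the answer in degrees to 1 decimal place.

apply F[0]=-16.606 → step 1: x=-0.006, v=-0.607, θ=-0.120, ω=0.649
apply F[1]=-5.200 → step 2: x=-0.020, v=-0.789, θ=-0.105, ω=0.828
apply F[2]=-0.757 → step 3: x=-0.036, v=-0.807, θ=-0.088, ω=0.827
apply F[3]=+0.885 → step 4: x=-0.052, v=-0.765, θ=-0.072, ω=0.762
apply F[4]=+1.414 → step 5: x=-0.066, v=-0.704, θ=-0.058, ω=0.680
apply F[5]=+1.518 → step 6: x=-0.080, v=-0.641, θ=-0.045, ω=0.598
apply F[6]=+1.469 → step 7: x=-0.092, v=-0.581, θ=-0.034, ω=0.522
apply F[7]=+1.372 → step 8: x=-0.103, v=-0.526, θ=-0.024, ω=0.453
apply F[8]=+1.267 → step 9: x=-0.113, v=-0.476, θ=-0.016, ω=0.393
apply F[9]=+1.165 → step 10: x=-0.122, v=-0.431, θ=-0.008, ω=0.339
apply F[10]=+1.073 → step 11: x=-0.130, v=-0.390, θ=-0.002, ω=0.292
apply F[11]=+0.990 → step 12: x=-0.138, v=-0.352, θ=0.003, ω=0.250
apply F[12]=+0.914 → step 13: x=-0.145, v=-0.318, θ=0.008, ω=0.213
apply F[13]=+0.847 → step 14: x=-0.151, v=-0.288, θ=0.012, ω=0.181
apply F[14]=+0.785 → step 15: x=-0.156, v=-0.260, θ=0.015, ω=0.152
apply F[15]=+0.729 → step 16: x=-0.161, v=-0.234, θ=0.018, ω=0.127
apply F[16]=+0.679 → step 17: x=-0.165, v=-0.211, θ=0.020, ω=0.105
apply F[17]=+0.634 → step 18: x=-0.169, v=-0.189, θ=0.022, ω=0.086
apply F[18]=+0.592 → step 19: x=-0.173, v=-0.170, θ=0.024, ω=0.069
apply F[19]=+0.553 → step 20: x=-0.176, v=-0.152, θ=0.025, ω=0.054
apply F[20]=+0.518 → step 21: x=-0.179, v=-0.135, θ=0.026, ω=0.041
apply F[21]=+0.487 → step 22: x=-0.182, v=-0.120, θ=0.027, ω=0.030
apply F[22]=+0.457 → step 23: x=-0.184, v=-0.106, θ=0.027, ω=0.020
apply F[23]=+0.430 → step 24: x=-0.186, v=-0.093, θ=0.027, ω=0.011
apply F[24]=+0.405 → step 25: x=-0.188, v=-0.081, θ=0.028, ω=0.004
apply F[25]=+0.382 → step 26: x=-0.189, v=-0.070, θ=0.028, ω=-0.002
apply F[26]=+0.360 → step 27: x=-0.190, v=-0.059, θ=0.028, ω=-0.008
apply F[27]=+0.341 → step 28: x=-0.192, v=-0.050, θ=0.027, ω=-0.013
apply F[28]=+0.322 → step 29: x=-0.192, v=-0.041, θ=0.027, ω=-0.017
Max |angle| over trajectory = 0.126 rad = 7.2°.

Answer: 7.2°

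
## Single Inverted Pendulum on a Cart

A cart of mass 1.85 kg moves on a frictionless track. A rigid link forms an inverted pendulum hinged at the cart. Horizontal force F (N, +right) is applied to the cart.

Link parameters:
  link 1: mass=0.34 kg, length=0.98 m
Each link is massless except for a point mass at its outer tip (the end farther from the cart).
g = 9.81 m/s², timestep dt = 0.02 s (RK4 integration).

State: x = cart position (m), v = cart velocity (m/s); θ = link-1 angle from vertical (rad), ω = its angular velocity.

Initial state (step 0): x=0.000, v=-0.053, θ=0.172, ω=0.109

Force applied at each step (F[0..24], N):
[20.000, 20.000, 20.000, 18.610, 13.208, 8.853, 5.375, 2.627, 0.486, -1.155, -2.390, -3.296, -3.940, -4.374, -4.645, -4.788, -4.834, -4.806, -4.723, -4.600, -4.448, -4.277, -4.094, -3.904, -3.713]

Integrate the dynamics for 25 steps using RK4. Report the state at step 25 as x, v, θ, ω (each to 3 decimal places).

apply F[0]=+20.000 → step 1: x=0.001, v=0.156, θ=0.172, ω=-0.067
apply F[1]=+20.000 → step 2: x=0.006, v=0.365, θ=0.169, ω=-0.243
apply F[2]=+20.000 → step 3: x=0.016, v=0.574, θ=0.163, ω=-0.420
apply F[3]=+18.610 → step 4: x=0.029, v=0.769, θ=0.153, ω=-0.585
apply F[4]=+13.208 → step 5: x=0.046, v=0.907, θ=0.140, ω=-0.695
apply F[5]=+8.853 → step 6: x=0.065, v=0.997, θ=0.125, ω=-0.760
apply F[6]=+5.375 → step 7: x=0.085, v=1.051, θ=0.110, ω=-0.791
apply F[7]=+2.627 → step 8: x=0.107, v=1.076, θ=0.094, ω=-0.796
apply F[8]=+0.486 → step 9: x=0.128, v=1.079, θ=0.078, ω=-0.781
apply F[9]=-1.155 → step 10: x=0.150, v=1.064, θ=0.063, ω=-0.752
apply F[10]=-2.390 → step 11: x=0.171, v=1.036, θ=0.048, ω=-0.713
apply F[11]=-3.296 → step 12: x=0.191, v=0.999, θ=0.034, ω=-0.667
apply F[12]=-3.940 → step 13: x=0.211, v=0.956, θ=0.022, ω=-0.617
apply F[13]=-4.374 → step 14: x=0.229, v=0.908, θ=0.010, ω=-0.565
apply F[14]=-4.645 → step 15: x=0.247, v=0.857, θ=-0.001, ω=-0.513
apply F[15]=-4.788 → step 16: x=0.263, v=0.806, θ=-0.011, ω=-0.461
apply F[16]=-4.834 → step 17: x=0.279, v=0.754, θ=-0.019, ω=-0.412
apply F[17]=-4.806 → step 18: x=0.294, v=0.703, θ=-0.027, ω=-0.364
apply F[18]=-4.723 → step 19: x=0.307, v=0.653, θ=-0.034, ω=-0.319
apply F[19]=-4.600 → step 20: x=0.320, v=0.605, θ=-0.040, ω=-0.277
apply F[20]=-4.448 → step 21: x=0.331, v=0.558, θ=-0.045, ω=-0.239
apply F[21]=-4.277 → step 22: x=0.342, v=0.514, θ=-0.050, ω=-0.203
apply F[22]=-4.094 → step 23: x=0.352, v=0.471, θ=-0.053, ω=-0.170
apply F[23]=-3.904 → step 24: x=0.361, v=0.431, θ=-0.056, ω=-0.140
apply F[24]=-3.713 → step 25: x=0.369, v=0.393, θ=-0.059, ω=-0.113

Answer: x=0.369, v=0.393, θ=-0.059, ω=-0.113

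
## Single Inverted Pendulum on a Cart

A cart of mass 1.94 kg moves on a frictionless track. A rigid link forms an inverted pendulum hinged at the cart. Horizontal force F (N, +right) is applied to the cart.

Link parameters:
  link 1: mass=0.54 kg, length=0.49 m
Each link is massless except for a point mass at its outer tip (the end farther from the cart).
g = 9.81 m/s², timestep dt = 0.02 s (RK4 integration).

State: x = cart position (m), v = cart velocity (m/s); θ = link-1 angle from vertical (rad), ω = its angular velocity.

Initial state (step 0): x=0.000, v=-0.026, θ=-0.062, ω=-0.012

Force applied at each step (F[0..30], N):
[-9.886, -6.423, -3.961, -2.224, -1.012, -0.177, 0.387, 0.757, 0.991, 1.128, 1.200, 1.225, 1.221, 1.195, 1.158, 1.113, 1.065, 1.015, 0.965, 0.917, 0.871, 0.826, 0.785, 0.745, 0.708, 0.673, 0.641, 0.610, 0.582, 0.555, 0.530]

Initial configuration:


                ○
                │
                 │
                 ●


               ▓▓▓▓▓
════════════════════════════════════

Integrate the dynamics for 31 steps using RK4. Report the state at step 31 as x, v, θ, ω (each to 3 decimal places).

Answer: x=-0.090, v=-0.040, θ=0.018, ω=-0.016

Derivation:
apply F[0]=-9.886 → step 1: x=-0.002, v=-0.124, θ=-0.060, ω=0.164
apply F[1]=-6.423 → step 2: x=-0.005, v=-0.187, θ=-0.056, ω=0.269
apply F[2]=-3.961 → step 3: x=-0.009, v=-0.225, θ=-0.050, ω=0.325
apply F[3]=-2.224 → step 4: x=-0.013, v=-0.246, θ=-0.044, ω=0.348
apply F[4]=-1.012 → step 5: x=-0.018, v=-0.254, θ=-0.037, ω=0.348
apply F[5]=-0.177 → step 6: x=-0.024, v=-0.254, θ=-0.030, ω=0.335
apply F[6]=+0.387 → step 7: x=-0.029, v=-0.249, θ=-0.023, ω=0.313
apply F[7]=+0.757 → step 8: x=-0.033, v=-0.240, θ=-0.017, ω=0.287
apply F[8]=+0.991 → step 9: x=-0.038, v=-0.229, θ=-0.012, ω=0.259
apply F[9]=+1.128 → step 10: x=-0.043, v=-0.217, θ=-0.007, ω=0.231
apply F[10]=+1.200 → step 11: x=-0.047, v=-0.204, θ=-0.003, ω=0.203
apply F[11]=+1.225 → step 12: x=-0.051, v=-0.191, θ=0.001, ω=0.177
apply F[12]=+1.221 → step 13: x=-0.054, v=-0.179, θ=0.005, ω=0.153
apply F[13]=+1.195 → step 14: x=-0.058, v=-0.167, θ=0.007, ω=0.130
apply F[14]=+1.158 → step 15: x=-0.061, v=-0.155, θ=0.010, ω=0.111
apply F[15]=+1.113 → step 16: x=-0.064, v=-0.144, θ=0.012, ω=0.093
apply F[16]=+1.065 → step 17: x=-0.067, v=-0.134, θ=0.013, ω=0.077
apply F[17]=+1.015 → step 18: x=-0.069, v=-0.125, θ=0.015, ω=0.063
apply F[18]=+0.965 → step 19: x=-0.072, v=-0.115, θ=0.016, ω=0.050
apply F[19]=+0.917 → step 20: x=-0.074, v=-0.107, θ=0.017, ω=0.039
apply F[20]=+0.871 → step 21: x=-0.076, v=-0.099, θ=0.018, ω=0.030
apply F[21]=+0.826 → step 22: x=-0.078, v=-0.091, θ=0.018, ω=0.022
apply F[22]=+0.785 → step 23: x=-0.080, v=-0.084, θ=0.018, ω=0.014
apply F[23]=+0.745 → step 24: x=-0.081, v=-0.078, θ=0.019, ω=0.008
apply F[24]=+0.708 → step 25: x=-0.083, v=-0.071, θ=0.019, ω=0.003
apply F[25]=+0.673 → step 26: x=-0.084, v=-0.065, θ=0.019, ω=-0.002
apply F[26]=+0.641 → step 27: x=-0.086, v=-0.060, θ=0.019, ω=-0.005
apply F[27]=+0.610 → step 28: x=-0.087, v=-0.054, θ=0.019, ω=-0.009
apply F[28]=+0.582 → step 29: x=-0.088, v=-0.049, θ=0.018, ω=-0.011
apply F[29]=+0.555 → step 30: x=-0.089, v=-0.045, θ=0.018, ω=-0.014
apply F[30]=+0.530 → step 31: x=-0.090, v=-0.040, θ=0.018, ω=-0.016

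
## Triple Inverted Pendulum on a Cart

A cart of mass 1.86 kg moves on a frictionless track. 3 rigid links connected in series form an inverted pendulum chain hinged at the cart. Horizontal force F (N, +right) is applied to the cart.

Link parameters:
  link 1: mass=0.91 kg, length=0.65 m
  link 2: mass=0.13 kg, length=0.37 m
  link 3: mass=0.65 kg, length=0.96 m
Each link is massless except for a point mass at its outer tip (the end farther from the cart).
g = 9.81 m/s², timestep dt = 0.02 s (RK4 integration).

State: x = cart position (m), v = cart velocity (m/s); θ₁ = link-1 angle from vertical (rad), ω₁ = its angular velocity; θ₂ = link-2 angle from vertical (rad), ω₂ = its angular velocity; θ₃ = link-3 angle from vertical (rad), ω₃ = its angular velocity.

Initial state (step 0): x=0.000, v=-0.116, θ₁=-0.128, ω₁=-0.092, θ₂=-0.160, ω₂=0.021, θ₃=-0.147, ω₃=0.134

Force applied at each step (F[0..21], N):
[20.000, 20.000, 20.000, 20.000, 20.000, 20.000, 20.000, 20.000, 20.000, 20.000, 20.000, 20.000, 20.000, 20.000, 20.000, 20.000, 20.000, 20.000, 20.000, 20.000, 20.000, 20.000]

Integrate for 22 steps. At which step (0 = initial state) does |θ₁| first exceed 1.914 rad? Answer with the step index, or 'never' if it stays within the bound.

apply F[0]=+20.000 → step 1: x=0.000, v=0.118, θ₁=-0.134, ω₁=-0.482, θ₂=-0.160, ω₂=-0.035, θ₃=-0.144, ω₃=0.149
apply F[1]=+20.000 → step 2: x=0.005, v=0.353, θ₁=-0.147, ω₁=-0.877, θ₂=-0.161, ω₂=-0.089, θ₃=-0.141, ω₃=0.166
apply F[2]=+20.000 → step 3: x=0.014, v=0.588, θ₁=-0.169, ω₁=-1.281, θ₂=-0.164, ω₂=-0.136, θ₃=-0.138, ω₃=0.186
apply F[3]=+20.000 → step 4: x=0.028, v=0.823, θ₁=-0.199, ω₁=-1.694, θ₂=-0.167, ω₂=-0.173, θ₃=-0.134, ω₃=0.208
apply F[4]=+20.000 → step 5: x=0.047, v=1.056, θ₁=-0.237, ω₁=-2.115, θ₂=-0.170, ω₂=-0.197, θ₃=-0.129, ω₃=0.229
apply F[5]=+20.000 → step 6: x=0.070, v=1.285, θ₁=-0.283, ω₁=-2.539, θ₂=-0.175, ω₂=-0.207, θ₃=-0.124, ω₃=0.246
apply F[6]=+20.000 → step 7: x=0.098, v=1.505, θ₁=-0.338, ω₁=-2.957, θ₂=-0.179, ω₂=-0.208, θ₃=-0.119, ω₃=0.252
apply F[7]=+20.000 → step 8: x=0.131, v=1.713, θ₁=-0.401, ω₁=-3.359, θ₂=-0.183, ω₂=-0.210, θ₃=-0.114, ω₃=0.243
apply F[8]=+20.000 → step 9: x=0.167, v=1.904, θ₁=-0.472, ω₁=-3.732, θ₂=-0.187, ω₂=-0.229, θ₃=-0.110, ω₃=0.216
apply F[9]=+20.000 → step 10: x=0.207, v=2.074, θ₁=-0.550, ω₁=-4.069, θ₂=-0.192, ω₂=-0.286, θ₃=-0.106, ω₃=0.167
apply F[10]=+20.000 → step 11: x=0.250, v=2.222, θ₁=-0.635, ω₁=-4.365, θ₂=-0.199, ω₂=-0.396, θ₃=-0.103, ω₃=0.099
apply F[11]=+20.000 → step 12: x=0.295, v=2.347, θ₁=-0.725, ω₁=-4.621, θ₂=-0.209, ω₂=-0.574, θ₃=-0.102, ω₃=0.013
apply F[12]=+20.000 → step 13: x=0.343, v=2.449, θ₁=-0.819, ω₁=-4.842, θ₂=-0.222, ω₂=-0.822, θ₃=-0.103, ω₃=-0.091
apply F[13]=+20.000 → step 14: x=0.393, v=2.531, θ₁=-0.918, ω₁=-5.034, θ₂=-0.242, ω₂=-1.137, θ₃=-0.106, ω₃=-0.212
apply F[14]=+20.000 → step 15: x=0.444, v=2.593, θ₁=-1.021, ω₁=-5.204, θ₂=-0.268, ω₂=-1.512, θ₃=-0.111, ω₃=-0.351
apply F[15]=+20.000 → step 16: x=0.497, v=2.636, θ₁=-1.126, ω₁=-5.358, θ₂=-0.303, ω₂=-1.932, θ₃=-0.120, ω₃=-0.513
apply F[16]=+20.000 → step 17: x=0.550, v=2.662, θ₁=-1.235, ω₁=-5.499, θ₂=-0.346, ω₂=-2.385, θ₃=-0.132, ω₃=-0.701
apply F[17]=+20.000 → step 18: x=0.603, v=2.671, θ₁=-1.346, ω₁=-5.632, θ₂=-0.398, ω₂=-2.855, θ₃=-0.148, ω₃=-0.921
apply F[18]=+20.000 → step 19: x=0.656, v=2.665, θ₁=-1.460, ω₁=-5.758, θ₂=-0.460, ω₂=-3.326, θ₃=-0.169, ω₃=-1.181
apply F[19]=+20.000 → step 20: x=0.710, v=2.645, θ₁=-1.577, ω₁=-5.879, θ₂=-0.531, ω₂=-3.783, θ₃=-0.196, ω₃=-1.487
apply F[20]=+20.000 → step 21: x=0.762, v=2.613, θ₁=-1.695, ω₁=-5.994, θ₂=-0.611, ω₂=-4.211, θ₃=-0.229, ω₃=-1.847
apply F[21]=+20.000 → step 22: x=0.814, v=2.571, θ₁=-1.816, ω₁=-6.103, θ₂=-0.699, ω₂=-4.597, θ₃=-0.270, ω₃=-2.266
max |θ₁| = 1.816 ≤ 1.914 over all 23 states.

Answer: never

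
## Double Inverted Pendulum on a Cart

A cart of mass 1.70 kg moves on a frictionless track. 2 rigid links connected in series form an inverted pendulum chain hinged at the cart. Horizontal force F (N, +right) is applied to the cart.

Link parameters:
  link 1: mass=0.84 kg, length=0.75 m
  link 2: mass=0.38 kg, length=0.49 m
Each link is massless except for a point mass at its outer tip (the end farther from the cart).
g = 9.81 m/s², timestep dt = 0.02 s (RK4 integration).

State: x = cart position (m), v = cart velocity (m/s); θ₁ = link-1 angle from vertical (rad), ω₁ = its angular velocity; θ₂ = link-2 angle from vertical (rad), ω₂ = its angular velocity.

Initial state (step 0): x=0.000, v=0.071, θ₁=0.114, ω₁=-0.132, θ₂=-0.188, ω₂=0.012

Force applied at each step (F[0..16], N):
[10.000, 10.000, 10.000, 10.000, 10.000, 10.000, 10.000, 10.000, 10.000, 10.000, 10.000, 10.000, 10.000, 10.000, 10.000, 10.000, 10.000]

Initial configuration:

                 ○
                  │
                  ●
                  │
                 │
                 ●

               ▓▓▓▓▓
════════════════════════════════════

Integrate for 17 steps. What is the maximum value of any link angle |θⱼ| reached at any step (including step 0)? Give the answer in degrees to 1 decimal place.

Answer: 38.7°

Derivation:
apply F[0]=+10.000 → step 1: x=0.002, v=0.173, θ₁=0.111, ω₁=-0.204, θ₂=-0.190, ω₂=-0.162
apply F[1]=+10.000 → step 2: x=0.007, v=0.275, θ₁=0.106, ω₁=-0.277, θ₂=-0.194, ω₂=-0.335
apply F[2]=+10.000 → step 3: x=0.013, v=0.378, θ₁=0.100, ω₁=-0.354, θ₂=-0.203, ω₂=-0.507
apply F[3]=+10.000 → step 4: x=0.022, v=0.483, θ₁=0.092, ω₁=-0.435, θ₂=-0.215, ω₂=-0.679
apply F[4]=+10.000 → step 5: x=0.033, v=0.588, θ₁=0.082, ω₁=-0.520, θ₂=-0.230, ω₂=-0.852
apply F[5]=+10.000 → step 6: x=0.046, v=0.696, θ₁=0.071, ω₁=-0.610, θ₂=-0.249, ω₂=-1.025
apply F[6]=+10.000 → step 7: x=0.061, v=0.805, θ₁=0.058, ω₁=-0.706, θ₂=-0.271, ω₂=-1.199
apply F[7]=+10.000 → step 8: x=0.078, v=0.916, θ₁=0.043, ω₁=-0.810, θ₂=-0.297, ω₂=-1.374
apply F[8]=+10.000 → step 9: x=0.097, v=1.029, θ₁=0.025, ω₁=-0.922, θ₂=-0.326, ω₂=-1.548
apply F[9]=+10.000 → step 10: x=0.119, v=1.145, θ₁=0.006, ω₁=-1.043, θ₂=-0.359, ω₂=-1.721
apply F[10]=+10.000 → step 11: x=0.143, v=1.263, θ₁=-0.017, ω₁=-1.174, θ₂=-0.395, ω₂=-1.891
apply F[11]=+10.000 → step 12: x=0.170, v=1.384, θ₁=-0.041, ω₁=-1.317, θ₂=-0.434, ω₂=-2.057
apply F[12]=+10.000 → step 13: x=0.198, v=1.507, θ₁=-0.069, ω₁=-1.473, θ₂=-0.477, ω₂=-2.216
apply F[13]=+10.000 → step 14: x=0.230, v=1.632, θ₁=-0.100, ω₁=-1.642, θ₂=-0.523, ω₂=-2.365
apply F[14]=+10.000 → step 15: x=0.264, v=1.759, θ₁=-0.135, ω₁=-1.826, θ₂=-0.572, ω₂=-2.500
apply F[15]=+10.000 → step 16: x=0.300, v=1.887, θ₁=-0.174, ω₁=-2.024, θ₂=-0.623, ω₂=-2.618
apply F[16]=+10.000 → step 17: x=0.339, v=2.015, θ₁=-0.216, ω₁=-2.237, θ₂=-0.676, ω₂=-2.714
Max |angle| over trajectory = 0.676 rad = 38.7°.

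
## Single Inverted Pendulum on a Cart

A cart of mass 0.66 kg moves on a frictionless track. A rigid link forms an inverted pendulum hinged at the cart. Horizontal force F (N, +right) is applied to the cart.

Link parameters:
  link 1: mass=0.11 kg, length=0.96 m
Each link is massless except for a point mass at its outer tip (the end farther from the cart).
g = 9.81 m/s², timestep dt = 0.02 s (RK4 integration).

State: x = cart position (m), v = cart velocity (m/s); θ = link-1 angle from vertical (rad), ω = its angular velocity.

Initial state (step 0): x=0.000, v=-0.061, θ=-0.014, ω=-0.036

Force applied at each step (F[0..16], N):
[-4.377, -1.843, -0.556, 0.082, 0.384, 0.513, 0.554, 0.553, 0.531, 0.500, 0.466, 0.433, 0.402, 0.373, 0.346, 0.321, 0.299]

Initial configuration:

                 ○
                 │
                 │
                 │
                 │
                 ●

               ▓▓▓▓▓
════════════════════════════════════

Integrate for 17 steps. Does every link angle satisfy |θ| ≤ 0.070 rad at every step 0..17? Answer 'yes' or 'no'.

Answer: yes

Derivation:
apply F[0]=-4.377 → step 1: x=-0.003, v=-0.193, θ=-0.013, ω=0.099
apply F[1]=-1.843 → step 2: x=-0.007, v=-0.249, θ=-0.011, ω=0.154
apply F[2]=-0.556 → step 3: x=-0.012, v=-0.265, θ=-0.008, ω=0.169
apply F[3]=+0.082 → step 4: x=-0.017, v=-0.262, θ=-0.004, ω=0.165
apply F[4]=+0.384 → step 5: x=-0.023, v=-0.251, θ=-0.001, ω=0.153
apply F[5]=+0.513 → step 6: x=-0.027, v=-0.235, θ=0.002, ω=0.137
apply F[6]=+0.554 → step 7: x=-0.032, v=-0.219, θ=0.004, ω=0.120
apply F[7]=+0.553 → step 8: x=-0.036, v=-0.202, θ=0.007, ω=0.104
apply F[8]=+0.531 → step 9: x=-0.040, v=-0.186, θ=0.009, ω=0.089
apply F[9]=+0.500 → step 10: x=-0.044, v=-0.171, θ=0.010, ω=0.075
apply F[10]=+0.466 → step 11: x=-0.047, v=-0.158, θ=0.012, ω=0.063
apply F[11]=+0.433 → step 12: x=-0.050, v=-0.145, θ=0.013, ω=0.052
apply F[12]=+0.402 → step 13: x=-0.053, v=-0.133, θ=0.014, ω=0.043
apply F[13]=+0.373 → step 14: x=-0.055, v=-0.122, θ=0.014, ω=0.034
apply F[14]=+0.346 → step 15: x=-0.058, v=-0.112, θ=0.015, ω=0.027
apply F[15]=+0.321 → step 16: x=-0.060, v=-0.103, θ=0.016, ω=0.020
apply F[16]=+0.299 → step 17: x=-0.062, v=-0.094, θ=0.016, ω=0.015
Max |angle| over trajectory = 0.016 rad; bound = 0.070 → within bound.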